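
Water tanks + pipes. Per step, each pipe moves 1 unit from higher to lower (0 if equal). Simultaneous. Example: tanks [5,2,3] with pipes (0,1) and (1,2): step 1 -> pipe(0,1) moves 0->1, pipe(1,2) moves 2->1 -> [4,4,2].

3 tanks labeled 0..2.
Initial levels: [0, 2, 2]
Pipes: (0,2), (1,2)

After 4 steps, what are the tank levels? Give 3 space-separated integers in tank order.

Answer: 1 1 2

Derivation:
Step 1: flows [2->0,1=2] -> levels [1 2 1]
Step 2: flows [0=2,1->2] -> levels [1 1 2]
Step 3: flows [2->0,2->1] -> levels [2 2 0]
Step 4: flows [0->2,1->2] -> levels [1 1 2]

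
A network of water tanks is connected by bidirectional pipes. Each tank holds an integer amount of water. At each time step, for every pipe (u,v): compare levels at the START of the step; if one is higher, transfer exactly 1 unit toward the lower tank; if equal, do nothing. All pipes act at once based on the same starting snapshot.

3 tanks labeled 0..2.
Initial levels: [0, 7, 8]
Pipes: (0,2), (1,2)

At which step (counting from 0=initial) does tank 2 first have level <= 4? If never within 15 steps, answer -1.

Answer: -1

Derivation:
Step 1: flows [2->0,2->1] -> levels [1 8 6]
Step 2: flows [2->0,1->2] -> levels [2 7 6]
Step 3: flows [2->0,1->2] -> levels [3 6 6]
Step 4: flows [2->0,1=2] -> levels [4 6 5]
Step 5: flows [2->0,1->2] -> levels [5 5 5]
Step 6: flows [0=2,1=2] -> levels [5 5 5]
  -> stable; tank 2 stays at 5 > 4
Tank 2 never reaches <=4 within 15 steps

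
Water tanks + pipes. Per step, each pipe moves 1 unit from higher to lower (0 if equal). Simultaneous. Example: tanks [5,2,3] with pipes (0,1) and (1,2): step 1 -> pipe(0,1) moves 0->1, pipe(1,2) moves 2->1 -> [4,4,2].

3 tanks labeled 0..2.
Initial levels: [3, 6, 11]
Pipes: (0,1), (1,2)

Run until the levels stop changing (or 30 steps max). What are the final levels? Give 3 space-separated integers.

Answer: 6 8 6

Derivation:
Step 1: flows [1->0,2->1] -> levels [4 6 10]
Step 2: flows [1->0,2->1] -> levels [5 6 9]
Step 3: flows [1->0,2->1] -> levels [6 6 8]
Step 4: flows [0=1,2->1] -> levels [6 7 7]
Step 5: flows [1->0,1=2] -> levels [7 6 7]
Step 6: flows [0->1,2->1] -> levels [6 8 6]
Step 7: flows [1->0,1->2] -> levels [7 6 7]
  -> period-2 cycle: step 7 state = step 5 state; never stabilizes
  -> state at step 30: (30-5) mod 2 = 1, same as step 6 -> [6 8 6]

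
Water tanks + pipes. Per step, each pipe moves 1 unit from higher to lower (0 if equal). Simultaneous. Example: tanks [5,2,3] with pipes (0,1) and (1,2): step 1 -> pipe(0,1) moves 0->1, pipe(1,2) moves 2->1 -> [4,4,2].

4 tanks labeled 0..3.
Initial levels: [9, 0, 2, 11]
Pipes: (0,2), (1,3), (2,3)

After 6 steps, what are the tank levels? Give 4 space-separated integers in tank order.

Answer: 6 5 5 6

Derivation:
Step 1: flows [0->2,3->1,3->2] -> levels [8 1 4 9]
Step 2: flows [0->2,3->1,3->2] -> levels [7 2 6 7]
Step 3: flows [0->2,3->1,3->2] -> levels [6 3 8 5]
Step 4: flows [2->0,3->1,2->3] -> levels [7 4 6 5]
Step 5: flows [0->2,3->1,2->3] -> levels [6 5 6 5]
Step 6: flows [0=2,1=3,2->3] -> levels [6 5 5 6]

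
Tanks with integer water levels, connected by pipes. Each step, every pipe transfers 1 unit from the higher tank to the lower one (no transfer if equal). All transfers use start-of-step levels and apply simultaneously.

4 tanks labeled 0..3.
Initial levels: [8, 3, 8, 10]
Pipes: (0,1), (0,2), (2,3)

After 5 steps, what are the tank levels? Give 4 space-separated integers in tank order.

Answer: 7 7 8 7

Derivation:
Step 1: flows [0->1,0=2,3->2] -> levels [7 4 9 9]
Step 2: flows [0->1,2->0,2=3] -> levels [7 5 8 9]
Step 3: flows [0->1,2->0,3->2] -> levels [7 6 8 8]
Step 4: flows [0->1,2->0,2=3] -> levels [7 7 7 8]
Step 5: flows [0=1,0=2,3->2] -> levels [7 7 8 7]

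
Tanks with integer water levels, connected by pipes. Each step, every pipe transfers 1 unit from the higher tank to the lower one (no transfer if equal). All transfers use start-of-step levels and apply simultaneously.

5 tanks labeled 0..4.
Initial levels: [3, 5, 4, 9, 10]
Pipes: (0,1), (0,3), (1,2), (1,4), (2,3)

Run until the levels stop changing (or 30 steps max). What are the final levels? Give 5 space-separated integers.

Step 1: flows [1->0,3->0,1->2,4->1,3->2] -> levels [5 4 6 7 9]
Step 2: flows [0->1,3->0,2->1,4->1,3->2] -> levels [5 7 6 5 8]
Step 3: flows [1->0,0=3,1->2,4->1,2->3] -> levels [6 6 6 6 7]
Step 4: flows [0=1,0=3,1=2,4->1,2=3] -> levels [6 7 6 6 6]
Step 5: flows [1->0,0=3,1->2,1->4,2=3] -> levels [7 4 7 6 7]
Step 6: flows [0->1,0->3,2->1,4->1,2->3] -> levels [5 7 5 8 6]
Step 7: flows [1->0,3->0,1->2,1->4,3->2] -> levels [7 4 7 6 7]
  -> period-2 cycle: step 7 state = step 5 state; never stabilizes
  -> state at step 30: (30-5) mod 2 = 1, same as step 6 -> [5 7 5 8 6]

Answer: 5 7 5 8 6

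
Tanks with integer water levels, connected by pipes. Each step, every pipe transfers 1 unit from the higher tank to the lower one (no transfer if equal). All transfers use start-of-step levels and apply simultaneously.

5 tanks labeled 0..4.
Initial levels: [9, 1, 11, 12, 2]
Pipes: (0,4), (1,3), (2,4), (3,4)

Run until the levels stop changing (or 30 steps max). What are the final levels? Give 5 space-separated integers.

Step 1: flows [0->4,3->1,2->4,3->4] -> levels [8 2 10 10 5]
Step 2: flows [0->4,3->1,2->4,3->4] -> levels [7 3 9 8 8]
Step 3: flows [4->0,3->1,2->4,3=4] -> levels [8 4 8 7 8]
Step 4: flows [0=4,3->1,2=4,4->3] -> levels [8 5 8 7 7]
Step 5: flows [0->4,3->1,2->4,3=4] -> levels [7 6 7 6 9]
Step 6: flows [4->0,1=3,4->2,4->3] -> levels [8 6 8 7 6]
Step 7: flows [0->4,3->1,2->4,3->4] -> levels [7 7 7 5 9]
Step 8: flows [4->0,1->3,4->2,4->3] -> levels [8 6 8 7 6]
  -> period-2 cycle: step 8 state = step 6 state; never stabilizes
  -> state at step 30: (30-6) mod 2 = 0, same as step 6 -> [8 6 8 7 6]

Answer: 8 6 8 7 6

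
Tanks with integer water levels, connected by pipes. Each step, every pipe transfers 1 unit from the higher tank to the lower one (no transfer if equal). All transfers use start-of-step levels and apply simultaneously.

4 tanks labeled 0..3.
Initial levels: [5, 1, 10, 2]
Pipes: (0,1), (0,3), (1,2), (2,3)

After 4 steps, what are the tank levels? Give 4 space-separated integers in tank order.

Answer: 6 3 6 3

Derivation:
Step 1: flows [0->1,0->3,2->1,2->3] -> levels [3 3 8 4]
Step 2: flows [0=1,3->0,2->1,2->3] -> levels [4 4 6 4]
Step 3: flows [0=1,0=3,2->1,2->3] -> levels [4 5 4 5]
Step 4: flows [1->0,3->0,1->2,3->2] -> levels [6 3 6 3]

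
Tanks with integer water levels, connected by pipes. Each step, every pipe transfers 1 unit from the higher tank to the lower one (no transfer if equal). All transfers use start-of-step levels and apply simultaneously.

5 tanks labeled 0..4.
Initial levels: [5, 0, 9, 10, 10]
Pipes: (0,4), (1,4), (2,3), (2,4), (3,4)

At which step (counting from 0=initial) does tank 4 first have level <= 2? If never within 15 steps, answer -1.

Answer: -1

Derivation:
Step 1: flows [4->0,4->1,3->2,4->2,3=4] -> levels [6 1 11 9 7]
Step 2: flows [4->0,4->1,2->3,2->4,3->4] -> levels [7 2 9 9 7]
Step 3: flows [0=4,4->1,2=3,2->4,3->4] -> levels [7 3 8 8 8]
Step 4: flows [4->0,4->1,2=3,2=4,3=4] -> levels [8 4 8 8 6]
Step 5: flows [0->4,4->1,2=3,2->4,3->4] -> levels [7 5 7 7 8]
Step 6: flows [4->0,4->1,2=3,4->2,4->3] -> levels [8 6 8 8 4]
Step 7: flows [0->4,1->4,2=3,2->4,3->4] -> levels [7 5 7 7 8]
  -> period-2 cycle (repeats step 5); tank 4 never drops to <=2
Tank 4 never reaches <=2 within 15 steps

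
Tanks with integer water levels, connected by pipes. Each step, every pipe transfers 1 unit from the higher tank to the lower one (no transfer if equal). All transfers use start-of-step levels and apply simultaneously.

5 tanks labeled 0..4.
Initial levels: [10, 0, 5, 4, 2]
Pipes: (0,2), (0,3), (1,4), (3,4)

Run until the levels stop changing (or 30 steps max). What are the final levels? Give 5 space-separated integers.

Step 1: flows [0->2,0->3,4->1,3->4] -> levels [8 1 6 4 2]
Step 2: flows [0->2,0->3,4->1,3->4] -> levels [6 2 7 4 2]
Step 3: flows [2->0,0->3,1=4,3->4] -> levels [6 2 6 4 3]
Step 4: flows [0=2,0->3,4->1,3->4] -> levels [5 3 6 4 3]
Step 5: flows [2->0,0->3,1=4,3->4] -> levels [5 3 5 4 4]
Step 6: flows [0=2,0->3,4->1,3=4] -> levels [4 4 5 5 3]
Step 7: flows [2->0,3->0,1->4,3->4] -> levels [6 3 4 3 5]
Step 8: flows [0->2,0->3,4->1,4->3] -> levels [4 4 5 5 3]
  -> period-2 cycle: step 8 state = step 6 state; never stabilizes
  -> state at step 30: (30-6) mod 2 = 0, same as step 6 -> [4 4 5 5 3]

Answer: 4 4 5 5 3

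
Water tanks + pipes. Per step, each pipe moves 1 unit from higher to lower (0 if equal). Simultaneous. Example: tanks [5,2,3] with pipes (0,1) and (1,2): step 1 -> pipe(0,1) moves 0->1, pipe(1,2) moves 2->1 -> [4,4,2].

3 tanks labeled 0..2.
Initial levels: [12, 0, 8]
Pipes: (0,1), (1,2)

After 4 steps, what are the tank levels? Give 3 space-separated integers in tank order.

Answer: 8 6 6

Derivation:
Step 1: flows [0->1,2->1] -> levels [11 2 7]
Step 2: flows [0->1,2->1] -> levels [10 4 6]
Step 3: flows [0->1,2->1] -> levels [9 6 5]
Step 4: flows [0->1,1->2] -> levels [8 6 6]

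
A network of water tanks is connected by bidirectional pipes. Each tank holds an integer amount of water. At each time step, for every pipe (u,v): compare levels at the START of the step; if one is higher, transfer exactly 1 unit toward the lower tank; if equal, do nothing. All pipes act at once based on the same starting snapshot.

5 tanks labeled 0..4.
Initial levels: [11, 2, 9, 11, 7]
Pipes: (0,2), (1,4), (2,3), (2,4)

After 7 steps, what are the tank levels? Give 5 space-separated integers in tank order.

Answer: 8 7 10 8 7

Derivation:
Step 1: flows [0->2,4->1,3->2,2->4] -> levels [10 3 10 10 7]
Step 2: flows [0=2,4->1,2=3,2->4] -> levels [10 4 9 10 7]
Step 3: flows [0->2,4->1,3->2,2->4] -> levels [9 5 10 9 7]
Step 4: flows [2->0,4->1,2->3,2->4] -> levels [10 6 7 10 7]
Step 5: flows [0->2,4->1,3->2,2=4] -> levels [9 7 9 9 6]
Step 6: flows [0=2,1->4,2=3,2->4] -> levels [9 6 8 9 8]
Step 7: flows [0->2,4->1,3->2,2=4] -> levels [8 7 10 8 7]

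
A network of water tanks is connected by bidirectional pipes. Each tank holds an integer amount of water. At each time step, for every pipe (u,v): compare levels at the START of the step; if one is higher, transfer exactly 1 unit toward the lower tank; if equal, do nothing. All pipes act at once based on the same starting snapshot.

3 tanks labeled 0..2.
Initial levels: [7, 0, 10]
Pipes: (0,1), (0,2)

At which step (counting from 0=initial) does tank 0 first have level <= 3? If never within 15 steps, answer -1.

Step 1: flows [0->1,2->0] -> levels [7 1 9]
Step 2: flows [0->1,2->0] -> levels [7 2 8]
Step 3: flows [0->1,2->0] -> levels [7 3 7]
Step 4: flows [0->1,0=2] -> levels [6 4 7]
Step 5: flows [0->1,2->0] -> levels [6 5 6]
Step 6: flows [0->1,0=2] -> levels [5 6 6]
Step 7: flows [1->0,2->0] -> levels [7 5 5]
Step 8: flows [0->1,0->2] -> levels [5 6 6]
  -> period-2 cycle (repeats step 6); tank 0 never drops to <=3
Tank 0 never reaches <=3 within 15 steps

Answer: -1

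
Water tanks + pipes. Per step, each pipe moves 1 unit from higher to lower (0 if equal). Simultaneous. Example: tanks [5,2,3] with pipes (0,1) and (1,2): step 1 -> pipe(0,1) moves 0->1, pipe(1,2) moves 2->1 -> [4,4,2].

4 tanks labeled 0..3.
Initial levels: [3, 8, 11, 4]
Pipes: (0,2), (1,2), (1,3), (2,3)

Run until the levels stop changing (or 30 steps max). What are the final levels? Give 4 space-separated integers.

Step 1: flows [2->0,2->1,1->3,2->3] -> levels [4 8 8 6]
Step 2: flows [2->0,1=2,1->3,2->3] -> levels [5 7 6 8]
Step 3: flows [2->0,1->2,3->1,3->2] -> levels [6 7 7 6]
Step 4: flows [2->0,1=2,1->3,2->3] -> levels [7 6 5 8]
Step 5: flows [0->2,1->2,3->1,3->2] -> levels [6 6 8 6]
Step 6: flows [2->0,2->1,1=3,2->3] -> levels [7 7 5 7]
Step 7: flows [0->2,1->2,1=3,3->2] -> levels [6 6 8 6]
  -> period-2 cycle: step 7 state = step 5 state; never stabilizes
  -> state at step 30: (30-5) mod 2 = 1, same as step 6 -> [7 7 5 7]

Answer: 7 7 5 7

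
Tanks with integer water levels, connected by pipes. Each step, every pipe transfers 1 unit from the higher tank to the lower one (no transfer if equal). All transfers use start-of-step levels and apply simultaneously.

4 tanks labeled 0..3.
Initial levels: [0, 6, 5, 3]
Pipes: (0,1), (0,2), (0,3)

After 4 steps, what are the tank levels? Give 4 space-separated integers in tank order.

Step 1: flows [1->0,2->0,3->0] -> levels [3 5 4 2]
Step 2: flows [1->0,2->0,0->3] -> levels [4 4 3 3]
Step 3: flows [0=1,0->2,0->3] -> levels [2 4 4 4]
Step 4: flows [1->0,2->0,3->0] -> levels [5 3 3 3]

Answer: 5 3 3 3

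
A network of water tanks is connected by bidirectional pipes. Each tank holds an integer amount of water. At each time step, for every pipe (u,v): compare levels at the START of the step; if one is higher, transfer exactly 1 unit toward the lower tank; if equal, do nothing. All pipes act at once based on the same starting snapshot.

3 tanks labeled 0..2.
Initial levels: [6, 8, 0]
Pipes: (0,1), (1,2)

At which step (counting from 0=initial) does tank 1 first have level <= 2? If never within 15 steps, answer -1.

Answer: -1

Derivation:
Step 1: flows [1->0,1->2] -> levels [7 6 1]
Step 2: flows [0->1,1->2] -> levels [6 6 2]
Step 3: flows [0=1,1->2] -> levels [6 5 3]
Step 4: flows [0->1,1->2] -> levels [5 5 4]
Step 5: flows [0=1,1->2] -> levels [5 4 5]
Step 6: flows [0->1,2->1] -> levels [4 6 4]
Step 7: flows [1->0,1->2] -> levels [5 4 5]
  -> period-2 cycle (repeats step 5); tank 1 never drops to <=2
Tank 1 never reaches <=2 within 15 steps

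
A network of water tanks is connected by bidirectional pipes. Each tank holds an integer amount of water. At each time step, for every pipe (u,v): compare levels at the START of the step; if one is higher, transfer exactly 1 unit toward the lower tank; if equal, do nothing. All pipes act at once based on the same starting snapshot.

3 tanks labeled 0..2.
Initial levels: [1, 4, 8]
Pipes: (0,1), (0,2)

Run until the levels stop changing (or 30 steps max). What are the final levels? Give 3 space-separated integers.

Step 1: flows [1->0,2->0] -> levels [3 3 7]
Step 2: flows [0=1,2->0] -> levels [4 3 6]
Step 3: flows [0->1,2->0] -> levels [4 4 5]
Step 4: flows [0=1,2->0] -> levels [5 4 4]
Step 5: flows [0->1,0->2] -> levels [3 5 5]
Step 6: flows [1->0,2->0] -> levels [5 4 4]
  -> period-2 cycle: step 6 state = step 4 state; never stabilizes
  -> state at step 30: (30-4) mod 2 = 0, same as step 4 -> [5 4 4]

Answer: 5 4 4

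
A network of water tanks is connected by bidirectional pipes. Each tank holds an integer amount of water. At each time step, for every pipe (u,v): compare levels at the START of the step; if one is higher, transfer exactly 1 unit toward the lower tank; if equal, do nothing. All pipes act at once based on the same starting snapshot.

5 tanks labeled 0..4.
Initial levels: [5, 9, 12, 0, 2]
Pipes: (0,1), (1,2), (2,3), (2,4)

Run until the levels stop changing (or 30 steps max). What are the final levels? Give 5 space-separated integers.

Step 1: flows [1->0,2->1,2->3,2->4] -> levels [6 9 9 1 3]
Step 2: flows [1->0,1=2,2->3,2->4] -> levels [7 8 7 2 4]
Step 3: flows [1->0,1->2,2->3,2->4] -> levels [8 6 6 3 5]
Step 4: flows [0->1,1=2,2->3,2->4] -> levels [7 7 4 4 6]
Step 5: flows [0=1,1->2,2=3,4->2] -> levels [7 6 6 4 5]
Step 6: flows [0->1,1=2,2->3,2->4] -> levels [6 7 4 5 6]
Step 7: flows [1->0,1->2,3->2,4->2] -> levels [7 5 7 4 5]
Step 8: flows [0->1,2->1,2->3,2->4] -> levels [6 7 4 5 6]
  -> period-2 cycle: step 8 state = step 6 state; never stabilizes
  -> state at step 30: (30-6) mod 2 = 0, same as step 6 -> [6 7 4 5 6]

Answer: 6 7 4 5 6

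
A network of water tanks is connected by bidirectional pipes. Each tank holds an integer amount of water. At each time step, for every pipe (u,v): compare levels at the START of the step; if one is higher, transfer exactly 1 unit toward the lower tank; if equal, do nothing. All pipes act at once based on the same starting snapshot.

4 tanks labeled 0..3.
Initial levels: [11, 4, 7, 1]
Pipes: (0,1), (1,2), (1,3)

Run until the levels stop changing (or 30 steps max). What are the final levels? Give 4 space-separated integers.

Step 1: flows [0->1,2->1,1->3] -> levels [10 5 6 2]
Step 2: flows [0->1,2->1,1->3] -> levels [9 6 5 3]
Step 3: flows [0->1,1->2,1->3] -> levels [8 5 6 4]
Step 4: flows [0->1,2->1,1->3] -> levels [7 6 5 5]
Step 5: flows [0->1,1->2,1->3] -> levels [6 5 6 6]
Step 6: flows [0->1,2->1,3->1] -> levels [5 8 5 5]
Step 7: flows [1->0,1->2,1->3] -> levels [6 5 6 6]
  -> period-2 cycle: step 7 state = step 5 state; never stabilizes
  -> state at step 30: (30-5) mod 2 = 1, same as step 6 -> [5 8 5 5]

Answer: 5 8 5 5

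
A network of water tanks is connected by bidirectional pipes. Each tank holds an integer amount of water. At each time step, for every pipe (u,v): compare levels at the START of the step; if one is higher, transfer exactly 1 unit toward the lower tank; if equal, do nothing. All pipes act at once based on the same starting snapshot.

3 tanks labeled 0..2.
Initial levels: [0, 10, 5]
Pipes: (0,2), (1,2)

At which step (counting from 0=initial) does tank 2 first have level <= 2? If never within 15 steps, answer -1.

Step 1: flows [2->0,1->2] -> levels [1 9 5]
Step 2: flows [2->0,1->2] -> levels [2 8 5]
Step 3: flows [2->0,1->2] -> levels [3 7 5]
Step 4: flows [2->0,1->2] -> levels [4 6 5]
Step 5: flows [2->0,1->2] -> levels [5 5 5]
Step 6: flows [0=2,1=2] -> levels [5 5 5]
  -> stable; tank 2 stays at 5 > 2
Tank 2 never reaches <=2 within 15 steps

Answer: -1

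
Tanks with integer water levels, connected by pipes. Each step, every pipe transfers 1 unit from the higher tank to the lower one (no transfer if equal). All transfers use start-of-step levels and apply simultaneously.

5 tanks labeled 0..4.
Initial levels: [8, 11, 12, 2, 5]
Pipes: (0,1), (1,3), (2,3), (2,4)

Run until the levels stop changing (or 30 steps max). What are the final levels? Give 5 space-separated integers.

Answer: 7 9 8 7 7

Derivation:
Step 1: flows [1->0,1->3,2->3,2->4] -> levels [9 9 10 4 6]
Step 2: flows [0=1,1->3,2->3,2->4] -> levels [9 8 8 6 7]
Step 3: flows [0->1,1->3,2->3,2->4] -> levels [8 8 6 8 8]
Step 4: flows [0=1,1=3,3->2,4->2] -> levels [8 8 8 7 7]
Step 5: flows [0=1,1->3,2->3,2->4] -> levels [8 7 6 9 8]
Step 6: flows [0->1,3->1,3->2,4->2] -> levels [7 9 8 7 7]
Step 7: flows [1->0,1->3,2->3,2->4] -> levels [8 7 6 9 8]
  -> period-2 cycle: step 7 state = step 5 state; never stabilizes
  -> state at step 30: (30-5) mod 2 = 1, same as step 6 -> [7 9 8 7 7]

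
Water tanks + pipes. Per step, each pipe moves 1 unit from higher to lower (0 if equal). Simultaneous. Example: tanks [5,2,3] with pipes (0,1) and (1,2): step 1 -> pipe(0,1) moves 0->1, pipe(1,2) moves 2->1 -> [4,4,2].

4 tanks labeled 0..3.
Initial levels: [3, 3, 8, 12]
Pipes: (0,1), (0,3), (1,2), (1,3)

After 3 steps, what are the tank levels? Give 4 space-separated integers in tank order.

Step 1: flows [0=1,3->0,2->1,3->1] -> levels [4 5 7 10]
Step 2: flows [1->0,3->0,2->1,3->1] -> levels [6 6 6 8]
Step 3: flows [0=1,3->0,1=2,3->1] -> levels [7 7 6 6]

Answer: 7 7 6 6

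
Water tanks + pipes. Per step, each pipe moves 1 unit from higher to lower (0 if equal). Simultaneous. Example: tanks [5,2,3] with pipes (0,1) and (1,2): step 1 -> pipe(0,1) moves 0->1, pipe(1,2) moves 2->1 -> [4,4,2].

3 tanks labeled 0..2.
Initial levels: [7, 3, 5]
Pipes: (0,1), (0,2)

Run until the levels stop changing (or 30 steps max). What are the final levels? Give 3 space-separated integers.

Answer: 5 5 5

Derivation:
Step 1: flows [0->1,0->2] -> levels [5 4 6]
Step 2: flows [0->1,2->0] -> levels [5 5 5]
Step 3: flows [0=1,0=2] -> levels [5 5 5]
  -> stable (no change)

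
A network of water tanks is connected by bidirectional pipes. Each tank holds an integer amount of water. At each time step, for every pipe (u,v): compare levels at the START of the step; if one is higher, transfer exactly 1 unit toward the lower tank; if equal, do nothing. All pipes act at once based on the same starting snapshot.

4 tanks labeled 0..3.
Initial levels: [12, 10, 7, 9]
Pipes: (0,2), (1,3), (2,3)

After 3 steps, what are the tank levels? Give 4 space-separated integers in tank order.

Step 1: flows [0->2,1->3,3->2] -> levels [11 9 9 9]
Step 2: flows [0->2,1=3,2=3] -> levels [10 9 10 9]
Step 3: flows [0=2,1=3,2->3] -> levels [10 9 9 10]

Answer: 10 9 9 10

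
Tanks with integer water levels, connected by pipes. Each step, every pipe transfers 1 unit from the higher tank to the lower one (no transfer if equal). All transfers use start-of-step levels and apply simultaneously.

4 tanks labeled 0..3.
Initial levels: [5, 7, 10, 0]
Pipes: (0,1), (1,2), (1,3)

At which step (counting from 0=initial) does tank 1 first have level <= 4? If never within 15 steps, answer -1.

Step 1: flows [1->0,2->1,1->3] -> levels [6 6 9 1]
Step 2: flows [0=1,2->1,1->3] -> levels [6 6 8 2]
Step 3: flows [0=1,2->1,1->3] -> levels [6 6 7 3]
Step 4: flows [0=1,2->1,1->3] -> levels [6 6 6 4]
Step 5: flows [0=1,1=2,1->3] -> levels [6 5 6 5]
Step 6: flows [0->1,2->1,1=3] -> levels [5 7 5 5]
Step 7: flows [1->0,1->2,1->3] -> levels [6 4 6 6]
Tank 1 first reaches <=4 at step 7

Answer: 7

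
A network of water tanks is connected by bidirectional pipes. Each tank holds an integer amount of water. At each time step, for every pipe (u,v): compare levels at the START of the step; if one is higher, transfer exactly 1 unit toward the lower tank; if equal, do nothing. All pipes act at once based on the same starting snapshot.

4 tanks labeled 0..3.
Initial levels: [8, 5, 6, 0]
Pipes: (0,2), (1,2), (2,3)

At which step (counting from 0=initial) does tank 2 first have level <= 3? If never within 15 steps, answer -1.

Answer: -1

Derivation:
Step 1: flows [0->2,2->1,2->3] -> levels [7 6 5 1]
Step 2: flows [0->2,1->2,2->3] -> levels [6 5 6 2]
Step 3: flows [0=2,2->1,2->3] -> levels [6 6 4 3]
Step 4: flows [0->2,1->2,2->3] -> levels [5 5 5 4]
Step 5: flows [0=2,1=2,2->3] -> levels [5 5 4 5]
Step 6: flows [0->2,1->2,3->2] -> levels [4 4 7 4]
Step 7: flows [2->0,2->1,2->3] -> levels [5 5 4 5]
  -> period-2 cycle (repeats step 5); tank 2 never drops to <=3
Tank 2 never reaches <=3 within 15 steps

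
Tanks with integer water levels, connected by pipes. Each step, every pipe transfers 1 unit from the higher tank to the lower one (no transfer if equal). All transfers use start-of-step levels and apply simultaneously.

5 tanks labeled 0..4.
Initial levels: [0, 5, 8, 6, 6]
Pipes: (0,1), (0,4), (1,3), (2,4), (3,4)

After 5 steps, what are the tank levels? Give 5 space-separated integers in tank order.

Step 1: flows [1->0,4->0,3->1,2->4,3=4] -> levels [2 5 7 5 6]
Step 2: flows [1->0,4->0,1=3,2->4,4->3] -> levels [4 4 6 6 5]
Step 3: flows [0=1,4->0,3->1,2->4,3->4] -> levels [5 5 5 4 6]
Step 4: flows [0=1,4->0,1->3,4->2,4->3] -> levels [6 4 6 6 3]
Step 5: flows [0->1,0->4,3->1,2->4,3->4] -> levels [4 6 5 4 6]

Answer: 4 6 5 4 6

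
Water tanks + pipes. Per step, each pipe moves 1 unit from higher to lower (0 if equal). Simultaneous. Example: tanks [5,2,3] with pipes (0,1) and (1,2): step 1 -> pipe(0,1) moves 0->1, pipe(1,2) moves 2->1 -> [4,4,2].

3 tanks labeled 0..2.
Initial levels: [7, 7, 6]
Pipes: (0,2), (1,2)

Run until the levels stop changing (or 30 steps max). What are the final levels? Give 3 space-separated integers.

Answer: 7 7 6

Derivation:
Step 1: flows [0->2,1->2] -> levels [6 6 8]
Step 2: flows [2->0,2->1] -> levels [7 7 6]
  -> period-2 cycle: step 2 state = step 0 state; never stabilizes
  -> state at step 30: (30-0) mod 2 = 0, same as step 0 -> [7 7 6]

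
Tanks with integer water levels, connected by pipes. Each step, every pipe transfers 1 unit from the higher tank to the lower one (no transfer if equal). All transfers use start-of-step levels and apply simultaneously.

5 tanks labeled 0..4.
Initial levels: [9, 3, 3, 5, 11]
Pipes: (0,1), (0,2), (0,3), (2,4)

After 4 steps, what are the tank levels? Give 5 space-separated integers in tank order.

Answer: 5 5 8 6 7

Derivation:
Step 1: flows [0->1,0->2,0->3,4->2] -> levels [6 4 5 6 10]
Step 2: flows [0->1,0->2,0=3,4->2] -> levels [4 5 7 6 9]
Step 3: flows [1->0,2->0,3->0,4->2] -> levels [7 4 7 5 8]
Step 4: flows [0->1,0=2,0->3,4->2] -> levels [5 5 8 6 7]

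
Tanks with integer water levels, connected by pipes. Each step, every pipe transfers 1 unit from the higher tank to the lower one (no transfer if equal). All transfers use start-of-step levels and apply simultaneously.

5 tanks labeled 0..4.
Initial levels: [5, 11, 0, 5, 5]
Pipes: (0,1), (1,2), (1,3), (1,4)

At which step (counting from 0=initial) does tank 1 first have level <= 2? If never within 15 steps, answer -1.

Answer: -1

Derivation:
Step 1: flows [1->0,1->2,1->3,1->4] -> levels [6 7 1 6 6]
Step 2: flows [1->0,1->2,1->3,1->4] -> levels [7 3 2 7 7]
Step 3: flows [0->1,1->2,3->1,4->1] -> levels [6 5 3 6 6]
Step 4: flows [0->1,1->2,3->1,4->1] -> levels [5 7 4 5 5]
Step 5: flows [1->0,1->2,1->3,1->4] -> levels [6 3 5 6 6]
Step 6: flows [0->1,2->1,3->1,4->1] -> levels [5 7 4 5 5]
  -> period-2 cycle (repeats step 4); tank 1 never drops to <=2
Tank 1 never reaches <=2 within 15 steps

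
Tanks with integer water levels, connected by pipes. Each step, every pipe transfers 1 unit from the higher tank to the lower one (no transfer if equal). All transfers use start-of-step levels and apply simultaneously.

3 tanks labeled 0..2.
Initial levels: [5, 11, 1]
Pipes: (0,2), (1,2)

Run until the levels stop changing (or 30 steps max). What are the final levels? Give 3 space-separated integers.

Step 1: flows [0->2,1->2] -> levels [4 10 3]
Step 2: flows [0->2,1->2] -> levels [3 9 5]
Step 3: flows [2->0,1->2] -> levels [4 8 5]
Step 4: flows [2->0,1->2] -> levels [5 7 5]
Step 5: flows [0=2,1->2] -> levels [5 6 6]
Step 6: flows [2->0,1=2] -> levels [6 6 5]
Step 7: flows [0->2,1->2] -> levels [5 5 7]
Step 8: flows [2->0,2->1] -> levels [6 6 5]
  -> period-2 cycle: step 8 state = step 6 state; never stabilizes
  -> state at step 30: (30-6) mod 2 = 0, same as step 6 -> [6 6 5]

Answer: 6 6 5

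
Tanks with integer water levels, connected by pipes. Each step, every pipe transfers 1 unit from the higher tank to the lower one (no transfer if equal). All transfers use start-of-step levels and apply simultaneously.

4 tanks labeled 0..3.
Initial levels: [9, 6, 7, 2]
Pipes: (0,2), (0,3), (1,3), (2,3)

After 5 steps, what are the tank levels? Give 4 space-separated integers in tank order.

Answer: 7 6 7 4

Derivation:
Step 1: flows [0->2,0->3,1->3,2->3] -> levels [7 5 7 5]
Step 2: flows [0=2,0->3,1=3,2->3] -> levels [6 5 6 7]
Step 3: flows [0=2,3->0,3->1,3->2] -> levels [7 6 7 4]
Step 4: flows [0=2,0->3,1->3,2->3] -> levels [6 5 6 7]
  -> period-2 cycle: step 4 state = step 2 state
  -> state at step 5: (5-2) mod 2 = 1, same as step 3 -> [7 6 7 4]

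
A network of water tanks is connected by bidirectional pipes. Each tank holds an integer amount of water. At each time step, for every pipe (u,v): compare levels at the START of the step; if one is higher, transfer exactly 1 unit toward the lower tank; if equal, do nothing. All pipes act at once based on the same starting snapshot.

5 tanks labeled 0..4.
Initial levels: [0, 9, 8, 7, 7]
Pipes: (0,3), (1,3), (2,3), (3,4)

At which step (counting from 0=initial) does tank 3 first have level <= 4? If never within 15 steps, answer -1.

Step 1: flows [3->0,1->3,2->3,3=4] -> levels [1 8 7 8 7]
Step 2: flows [3->0,1=3,3->2,3->4] -> levels [2 8 8 5 8]
Step 3: flows [3->0,1->3,2->3,4->3] -> levels [3 7 7 7 7]
Step 4: flows [3->0,1=3,2=3,3=4] -> levels [4 7 7 6 7]
Step 5: flows [3->0,1->3,2->3,4->3] -> levels [5 6 6 8 6]
Step 6: flows [3->0,3->1,3->2,3->4] -> levels [6 7 7 4 7]
Tank 3 first reaches <=4 at step 6

Answer: 6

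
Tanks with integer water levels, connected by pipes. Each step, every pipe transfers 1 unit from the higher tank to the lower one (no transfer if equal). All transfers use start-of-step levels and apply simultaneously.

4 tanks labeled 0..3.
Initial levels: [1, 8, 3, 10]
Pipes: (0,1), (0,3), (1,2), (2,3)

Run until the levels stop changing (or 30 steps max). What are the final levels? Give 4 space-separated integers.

Answer: 7 4 7 4

Derivation:
Step 1: flows [1->0,3->0,1->2,3->2] -> levels [3 6 5 8]
Step 2: flows [1->0,3->0,1->2,3->2] -> levels [5 4 7 6]
Step 3: flows [0->1,3->0,2->1,2->3] -> levels [5 6 5 6]
Step 4: flows [1->0,3->0,1->2,3->2] -> levels [7 4 7 4]
Step 5: flows [0->1,0->3,2->1,2->3] -> levels [5 6 5 6]
  -> period-2 cycle: step 5 state = step 3 state; never stabilizes
  -> state at step 30: (30-3) mod 2 = 1, same as step 4 -> [7 4 7 4]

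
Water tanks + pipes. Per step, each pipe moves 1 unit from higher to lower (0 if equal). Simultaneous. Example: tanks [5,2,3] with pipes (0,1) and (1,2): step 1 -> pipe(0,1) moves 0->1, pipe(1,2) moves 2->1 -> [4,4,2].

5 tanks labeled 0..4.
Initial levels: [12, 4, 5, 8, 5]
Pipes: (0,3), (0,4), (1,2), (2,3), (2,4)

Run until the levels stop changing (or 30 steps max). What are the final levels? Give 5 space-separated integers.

Answer: 8 6 8 6 6

Derivation:
Step 1: flows [0->3,0->4,2->1,3->2,2=4] -> levels [10 5 5 8 6]
Step 2: flows [0->3,0->4,1=2,3->2,4->2] -> levels [8 5 7 8 6]
Step 3: flows [0=3,0->4,2->1,3->2,2->4] -> levels [7 6 6 7 8]
Step 4: flows [0=3,4->0,1=2,3->2,4->2] -> levels [8 6 8 6 6]
Step 5: flows [0->3,0->4,2->1,2->3,2->4] -> levels [6 7 5 8 8]
Step 6: flows [3->0,4->0,1->2,3->2,4->2] -> levels [8 6 8 6 6]
  -> period-2 cycle: step 6 state = step 4 state; never stabilizes
  -> state at step 30: (30-4) mod 2 = 0, same as step 4 -> [8 6 8 6 6]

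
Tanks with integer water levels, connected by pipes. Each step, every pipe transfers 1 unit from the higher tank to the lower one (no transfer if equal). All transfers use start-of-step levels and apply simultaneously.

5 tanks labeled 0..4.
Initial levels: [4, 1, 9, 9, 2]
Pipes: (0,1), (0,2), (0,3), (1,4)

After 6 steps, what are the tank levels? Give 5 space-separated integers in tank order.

Step 1: flows [0->1,2->0,3->0,4->1] -> levels [5 3 8 8 1]
Step 2: flows [0->1,2->0,3->0,1->4] -> levels [6 3 7 7 2]
Step 3: flows [0->1,2->0,3->0,1->4] -> levels [7 3 6 6 3]
Step 4: flows [0->1,0->2,0->3,1=4] -> levels [4 4 7 7 3]
Step 5: flows [0=1,2->0,3->0,1->4] -> levels [6 3 6 6 4]
Step 6: flows [0->1,0=2,0=3,4->1] -> levels [5 5 6 6 3]

Answer: 5 5 6 6 3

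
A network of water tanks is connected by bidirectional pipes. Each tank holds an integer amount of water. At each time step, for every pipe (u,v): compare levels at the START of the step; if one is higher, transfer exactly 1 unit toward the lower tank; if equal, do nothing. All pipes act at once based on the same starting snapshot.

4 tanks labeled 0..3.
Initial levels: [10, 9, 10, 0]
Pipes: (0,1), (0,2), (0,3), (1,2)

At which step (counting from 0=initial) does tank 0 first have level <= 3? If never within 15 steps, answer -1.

Answer: -1

Derivation:
Step 1: flows [0->1,0=2,0->3,2->1] -> levels [8 11 9 1]
Step 2: flows [1->0,2->0,0->3,1->2] -> levels [9 9 9 2]
Step 3: flows [0=1,0=2,0->3,1=2] -> levels [8 9 9 3]
Step 4: flows [1->0,2->0,0->3,1=2] -> levels [9 8 8 4]
Step 5: flows [0->1,0->2,0->3,1=2] -> levels [6 9 9 5]
Step 6: flows [1->0,2->0,0->3,1=2] -> levels [7 8 8 6]
Step 7: flows [1->0,2->0,0->3,1=2] -> levels [8 7 7 7]
Step 8: flows [0->1,0->2,0->3,1=2] -> levels [5 8 8 8]
Step 9: flows [1->0,2->0,3->0,1=2] -> levels [8 7 7 7]
  -> period-2 cycle (repeats step 7); tank 0 never drops to <=3
Tank 0 never reaches <=3 within 15 steps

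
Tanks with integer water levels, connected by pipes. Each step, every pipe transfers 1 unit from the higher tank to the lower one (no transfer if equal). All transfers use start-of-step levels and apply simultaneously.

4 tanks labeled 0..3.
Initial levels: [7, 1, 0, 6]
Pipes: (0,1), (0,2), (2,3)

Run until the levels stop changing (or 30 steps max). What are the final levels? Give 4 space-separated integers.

Answer: 2 4 5 3

Derivation:
Step 1: flows [0->1,0->2,3->2] -> levels [5 2 2 5]
Step 2: flows [0->1,0->2,3->2] -> levels [3 3 4 4]
Step 3: flows [0=1,2->0,2=3] -> levels [4 3 3 4]
Step 4: flows [0->1,0->2,3->2] -> levels [2 4 5 3]
Step 5: flows [1->0,2->0,2->3] -> levels [4 3 3 4]
  -> period-2 cycle: step 5 state = step 3 state; never stabilizes
  -> state at step 30: (30-3) mod 2 = 1, same as step 4 -> [2 4 5 3]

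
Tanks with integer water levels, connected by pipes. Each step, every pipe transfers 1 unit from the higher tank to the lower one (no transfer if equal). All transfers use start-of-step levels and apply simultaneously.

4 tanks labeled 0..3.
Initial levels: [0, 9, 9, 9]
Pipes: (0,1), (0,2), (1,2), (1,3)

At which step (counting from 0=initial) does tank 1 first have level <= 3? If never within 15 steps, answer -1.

Answer: -1

Derivation:
Step 1: flows [1->0,2->0,1=2,1=3] -> levels [2 8 8 9]
Step 2: flows [1->0,2->0,1=2,3->1] -> levels [4 8 7 8]
Step 3: flows [1->0,2->0,1->2,1=3] -> levels [6 6 7 8]
Step 4: flows [0=1,2->0,2->1,3->1] -> levels [7 8 5 7]
Step 5: flows [1->0,0->2,1->2,1->3] -> levels [7 5 7 8]
Step 6: flows [0->1,0=2,2->1,3->1] -> levels [6 8 6 7]
Step 7: flows [1->0,0=2,1->2,1->3] -> levels [7 5 7 8]
  -> period-2 cycle (repeats step 5); tank 1 never drops to <=3
Tank 1 never reaches <=3 within 15 steps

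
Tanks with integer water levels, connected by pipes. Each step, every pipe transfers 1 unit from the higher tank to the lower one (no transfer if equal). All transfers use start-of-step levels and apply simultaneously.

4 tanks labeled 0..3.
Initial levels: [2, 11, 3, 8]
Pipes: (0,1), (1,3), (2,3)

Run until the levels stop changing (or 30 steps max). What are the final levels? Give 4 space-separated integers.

Step 1: flows [1->0,1->3,3->2] -> levels [3 9 4 8]
Step 2: flows [1->0,1->3,3->2] -> levels [4 7 5 8]
Step 3: flows [1->0,3->1,3->2] -> levels [5 7 6 6]
Step 4: flows [1->0,1->3,2=3] -> levels [6 5 6 7]
Step 5: flows [0->1,3->1,3->2] -> levels [5 7 7 5]
Step 6: flows [1->0,1->3,2->3] -> levels [6 5 6 7]
  -> period-2 cycle: step 6 state = step 4 state; never stabilizes
  -> state at step 30: (30-4) mod 2 = 0, same as step 4 -> [6 5 6 7]

Answer: 6 5 6 7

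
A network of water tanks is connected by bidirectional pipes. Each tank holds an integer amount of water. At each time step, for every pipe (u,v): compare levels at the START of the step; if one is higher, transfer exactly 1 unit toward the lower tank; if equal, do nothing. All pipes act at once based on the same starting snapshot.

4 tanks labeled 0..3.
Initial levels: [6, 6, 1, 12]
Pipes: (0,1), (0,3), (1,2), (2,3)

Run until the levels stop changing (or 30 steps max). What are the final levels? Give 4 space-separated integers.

Step 1: flows [0=1,3->0,1->2,3->2] -> levels [7 5 3 10]
Step 2: flows [0->1,3->0,1->2,3->2] -> levels [7 5 5 8]
Step 3: flows [0->1,3->0,1=2,3->2] -> levels [7 6 6 6]
Step 4: flows [0->1,0->3,1=2,2=3] -> levels [5 7 6 7]
Step 5: flows [1->0,3->0,1->2,3->2] -> levels [7 5 8 5]
Step 6: flows [0->1,0->3,2->1,2->3] -> levels [5 7 6 7]
  -> period-2 cycle: step 6 state = step 4 state; never stabilizes
  -> state at step 30: (30-4) mod 2 = 0, same as step 4 -> [5 7 6 7]

Answer: 5 7 6 7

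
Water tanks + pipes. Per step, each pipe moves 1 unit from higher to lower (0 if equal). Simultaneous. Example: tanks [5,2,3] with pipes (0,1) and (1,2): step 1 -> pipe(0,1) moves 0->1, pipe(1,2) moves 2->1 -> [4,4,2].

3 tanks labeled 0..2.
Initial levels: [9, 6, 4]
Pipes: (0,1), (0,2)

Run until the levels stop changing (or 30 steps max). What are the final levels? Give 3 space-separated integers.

Answer: 5 7 7

Derivation:
Step 1: flows [0->1,0->2] -> levels [7 7 5]
Step 2: flows [0=1,0->2] -> levels [6 7 6]
Step 3: flows [1->0,0=2] -> levels [7 6 6]
Step 4: flows [0->1,0->2] -> levels [5 7 7]
Step 5: flows [1->0,2->0] -> levels [7 6 6]
  -> period-2 cycle: step 5 state = step 3 state; never stabilizes
  -> state at step 30: (30-3) mod 2 = 1, same as step 4 -> [5 7 7]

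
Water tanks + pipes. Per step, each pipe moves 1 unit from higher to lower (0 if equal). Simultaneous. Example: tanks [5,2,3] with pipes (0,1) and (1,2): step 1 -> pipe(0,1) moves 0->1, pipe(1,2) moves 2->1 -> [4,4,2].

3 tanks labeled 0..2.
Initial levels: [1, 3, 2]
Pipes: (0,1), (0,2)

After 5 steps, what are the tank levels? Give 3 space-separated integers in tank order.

Answer: 3 2 1

Derivation:
Step 1: flows [1->0,2->0] -> levels [3 2 1]
Step 2: flows [0->1,0->2] -> levels [1 3 2]
  -> period-2 cycle: step 2 state = step 0 state
  -> state at step 5: (5-0) mod 2 = 1, same as step 1 -> [3 2 1]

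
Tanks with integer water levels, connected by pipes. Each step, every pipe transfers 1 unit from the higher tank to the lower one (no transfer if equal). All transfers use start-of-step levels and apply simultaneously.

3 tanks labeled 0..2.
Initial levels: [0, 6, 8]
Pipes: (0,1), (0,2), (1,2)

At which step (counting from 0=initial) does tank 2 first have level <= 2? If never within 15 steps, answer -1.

Step 1: flows [1->0,2->0,2->1] -> levels [2 6 6]
Step 2: flows [1->0,2->0,1=2] -> levels [4 5 5]
Step 3: flows [1->0,2->0,1=2] -> levels [6 4 4]
Step 4: flows [0->1,0->2,1=2] -> levels [4 5 5]
  -> period-2 cycle (repeats step 2); tank 2 never drops to <=2
Tank 2 never reaches <=2 within 15 steps

Answer: -1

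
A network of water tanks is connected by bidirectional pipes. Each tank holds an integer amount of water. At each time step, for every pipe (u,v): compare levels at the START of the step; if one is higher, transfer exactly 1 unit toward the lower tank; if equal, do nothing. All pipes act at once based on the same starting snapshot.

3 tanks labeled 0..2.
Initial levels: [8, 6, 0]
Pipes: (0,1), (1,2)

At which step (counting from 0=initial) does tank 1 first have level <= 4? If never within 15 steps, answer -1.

Answer: 5

Derivation:
Step 1: flows [0->1,1->2] -> levels [7 6 1]
Step 2: flows [0->1,1->2] -> levels [6 6 2]
Step 3: flows [0=1,1->2] -> levels [6 5 3]
Step 4: flows [0->1,1->2] -> levels [5 5 4]
Step 5: flows [0=1,1->2] -> levels [5 4 5]
Tank 1 first reaches <=4 at step 5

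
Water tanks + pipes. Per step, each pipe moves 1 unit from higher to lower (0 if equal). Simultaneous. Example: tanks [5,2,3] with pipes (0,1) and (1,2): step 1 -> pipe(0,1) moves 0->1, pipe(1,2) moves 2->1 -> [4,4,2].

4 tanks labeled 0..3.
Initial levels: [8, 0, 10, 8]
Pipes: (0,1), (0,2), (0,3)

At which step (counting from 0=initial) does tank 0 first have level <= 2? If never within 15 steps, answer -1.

Answer: -1

Derivation:
Step 1: flows [0->1,2->0,0=3] -> levels [8 1 9 8]
Step 2: flows [0->1,2->0,0=3] -> levels [8 2 8 8]
Step 3: flows [0->1,0=2,0=3] -> levels [7 3 8 8]
Step 4: flows [0->1,2->0,3->0] -> levels [8 4 7 7]
Step 5: flows [0->1,0->2,0->3] -> levels [5 5 8 8]
Step 6: flows [0=1,2->0,3->0] -> levels [7 5 7 7]
Step 7: flows [0->1,0=2,0=3] -> levels [6 6 7 7]
Step 8: flows [0=1,2->0,3->0] -> levels [8 6 6 6]
Step 9: flows [0->1,0->2,0->3] -> levels [5 7 7 7]
Step 10: flows [1->0,2->0,3->0] -> levels [8 6 6 6]
  -> period-2 cycle (repeats step 8); tank 0 never drops to <=2
Tank 0 never reaches <=2 within 15 steps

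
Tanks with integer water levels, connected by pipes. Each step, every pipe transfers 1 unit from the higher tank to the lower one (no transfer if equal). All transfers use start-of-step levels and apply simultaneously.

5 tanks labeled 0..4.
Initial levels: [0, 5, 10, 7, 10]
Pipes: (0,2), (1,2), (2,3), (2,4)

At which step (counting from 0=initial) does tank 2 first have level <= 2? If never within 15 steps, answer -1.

Step 1: flows [2->0,2->1,2->3,2=4] -> levels [1 6 7 8 10]
Step 2: flows [2->0,2->1,3->2,4->2] -> levels [2 7 7 7 9]
Step 3: flows [2->0,1=2,2=3,4->2] -> levels [3 7 7 7 8]
Step 4: flows [2->0,1=2,2=3,4->2] -> levels [4 7 7 7 7]
Step 5: flows [2->0,1=2,2=3,2=4] -> levels [5 7 6 7 7]
Step 6: flows [2->0,1->2,3->2,4->2] -> levels [6 6 8 6 6]
Step 7: flows [2->0,2->1,2->3,2->4] -> levels [7 7 4 7 7]
Step 8: flows [0->2,1->2,3->2,4->2] -> levels [6 6 8 6 6]
  -> period-2 cycle (repeats step 6); tank 2 never drops to <=2
Tank 2 never reaches <=2 within 15 steps

Answer: -1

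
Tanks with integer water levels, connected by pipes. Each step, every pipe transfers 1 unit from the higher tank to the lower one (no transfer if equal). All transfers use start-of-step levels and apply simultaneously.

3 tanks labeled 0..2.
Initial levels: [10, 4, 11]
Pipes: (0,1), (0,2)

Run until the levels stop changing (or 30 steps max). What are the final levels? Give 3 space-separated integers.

Step 1: flows [0->1,2->0] -> levels [10 5 10]
Step 2: flows [0->1,0=2] -> levels [9 6 10]
Step 3: flows [0->1,2->0] -> levels [9 7 9]
Step 4: flows [0->1,0=2] -> levels [8 8 9]
Step 5: flows [0=1,2->0] -> levels [9 8 8]
Step 6: flows [0->1,0->2] -> levels [7 9 9]
Step 7: flows [1->0,2->0] -> levels [9 8 8]
  -> period-2 cycle: step 7 state = step 5 state; never stabilizes
  -> state at step 30: (30-5) mod 2 = 1, same as step 6 -> [7 9 9]

Answer: 7 9 9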